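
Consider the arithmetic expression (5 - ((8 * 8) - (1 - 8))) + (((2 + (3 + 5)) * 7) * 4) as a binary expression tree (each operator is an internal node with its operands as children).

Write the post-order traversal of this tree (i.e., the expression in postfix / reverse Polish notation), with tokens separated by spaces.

Post-order on an expression tree gives postfix notation: for each operator, emit left operand, right operand, then the operator.

5 8 8 * 1 8 - - - 2 3 5 + + 7 * 4 * +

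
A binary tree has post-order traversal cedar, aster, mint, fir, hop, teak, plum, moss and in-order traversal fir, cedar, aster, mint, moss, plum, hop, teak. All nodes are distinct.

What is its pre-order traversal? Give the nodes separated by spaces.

The last element of post-order is the root; it splits in-order into left and right subtrees.
Root moss: left subtree has 4 nodes {fir, cedar, aster, mint}, right has 3 {plum, hop, teak}.
  Root fir: left subtree has 0 nodes { }, right has 3 {cedar, aster, mint}.
    Root mint: left subtree has 2 nodes {cedar, aster}, right has 0 { }.
      Root aster: left subtree has 1 node {cedar}, right has 0 { }.
  Root plum: left subtree has 0 nodes { }, right has 2 {hop, teak}.
    Root teak: left subtree has 1 node {hop}, right has 0 { }.

moss fir mint aster cedar plum teak hop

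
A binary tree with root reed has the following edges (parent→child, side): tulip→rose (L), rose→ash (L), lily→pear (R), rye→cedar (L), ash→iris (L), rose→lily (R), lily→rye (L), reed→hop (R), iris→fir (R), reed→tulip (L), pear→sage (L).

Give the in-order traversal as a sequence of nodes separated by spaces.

iris fir ash rose cedar rye lily sage pear tulip reed hop

In-order visits the left subtree, then the node, then the right subtree.
At reed: go left to tulip.
  At tulip: go left to rose.
    At rose: go left to ash.
      At ash: go left to iris.
        At iris: no left child.
        Visit iris.
        At iris: go right to fir.
          fir is a leaf — visit fir.
      Visit ash.
      At ash: no right child.
    Visit rose.
    At rose: go right to lily.
      At lily: go left to rye.
        At rye: go left to cedar.
          cedar is a leaf — visit cedar.
        Visit rye.
        At rye: no right child.
      Visit lily.
      At lily: go right to pear.
        At pear: go left to sage.
          sage is a leaf — visit sage.
        Visit pear.
        At pear: no right child.
  Visit tulip.
  At tulip: no right child.
Visit reed.
At reed: go right to hop.
  hop is a leaf — visit hop.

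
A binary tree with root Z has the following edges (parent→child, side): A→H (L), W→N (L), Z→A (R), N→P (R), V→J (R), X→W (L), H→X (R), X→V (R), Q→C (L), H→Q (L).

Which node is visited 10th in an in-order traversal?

J

In-order visits the left subtree, then the node, then the right subtree.
At Z: no left child.
Visit Z.
At Z: go right to A.
  At A: go left to H.
    At H: go left to Q.
      At Q: go left to C.
        C is a leaf — visit C.
      Visit Q.
      At Q: no right child.
    Visit H.
    At H: go right to X.
      At X: go left to W.
        At W: go left to N.
          At N: no left child.
          Visit N.
          At N: go right to P.
            P is a leaf — visit P.
        Visit W.
        At W: no right child.
      Visit X.
      At X: go right to V.
        At V: no left child.
        Visit V.
        At V: go right to J.
          J is a leaf — visit J.
  Visit A.
  At A: no right child.
Full in-order sequence: Z, C, Q, H, N, P, W, X, V, J, A.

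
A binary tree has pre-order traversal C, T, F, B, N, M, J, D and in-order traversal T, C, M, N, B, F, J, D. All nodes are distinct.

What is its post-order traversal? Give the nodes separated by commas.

The first element of pre-order is the root; it splits in-order into left and right subtrees.
Root C: left subtree has 1 node {T}, right has 6 {M, N, B, F, J, D}.
  Root F: left subtree has 3 nodes {M, N, B}, right has 2 {J, D}.
    Root B: left subtree has 2 nodes {M, N}, right has 0 { }.
      Root N: left subtree has 1 node {M}, right has 0 { }.
    Root J: left subtree has 0 nodes { }, right has 1 {D}.

T, M, N, B, D, J, F, C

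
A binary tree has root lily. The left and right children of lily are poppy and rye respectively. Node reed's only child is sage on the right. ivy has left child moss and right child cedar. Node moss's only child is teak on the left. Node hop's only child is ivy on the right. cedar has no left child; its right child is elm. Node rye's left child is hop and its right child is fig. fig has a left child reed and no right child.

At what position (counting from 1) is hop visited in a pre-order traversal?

Pre-order visits the node, then its left subtree, then its right subtree.
Visit lily.
At lily: go left to poppy.
  poppy is a leaf — visit poppy.
At lily: go right to rye.
  Visit rye.
  At rye: go left to hop.
    Visit hop.
    At hop: no left child.
    At hop: go right to ivy.
      Visit ivy.
      At ivy: go left to moss.
        Visit moss.
        At moss: go left to teak.
          teak is a leaf — visit teak.
        At moss: no right child.
      At ivy: go right to cedar.
        Visit cedar.
        At cedar: no left child.
        At cedar: go right to elm.
          elm is a leaf — visit elm.
  At rye: go right to fig.
    Visit fig.
    At fig: go left to reed.
      Visit reed.
      At reed: no left child.
      At reed: go right to sage.
        sage is a leaf — visit sage.
    At fig: no right child.
Full pre-order sequence: lily, poppy, rye, hop, ivy, moss, teak, cedar, elm, fig, reed, sage.

4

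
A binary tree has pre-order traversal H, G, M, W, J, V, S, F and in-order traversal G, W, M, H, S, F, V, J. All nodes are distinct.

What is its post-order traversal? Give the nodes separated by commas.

W, M, G, F, S, V, J, H

The first element of pre-order is the root; it splits in-order into left and right subtrees.
Root H: left subtree has 3 nodes {G, W, M}, right has 4 {S, F, V, J}.
  Root G: left subtree has 0 nodes { }, right has 2 {W, M}.
    Root M: left subtree has 1 node {W}, right has 0 { }.
  Root J: left subtree has 3 nodes {S, F, V}, right has 0 { }.
    Root V: left subtree has 2 nodes {S, F}, right has 0 { }.
      Root S: left subtree has 0 nodes { }, right has 1 {F}.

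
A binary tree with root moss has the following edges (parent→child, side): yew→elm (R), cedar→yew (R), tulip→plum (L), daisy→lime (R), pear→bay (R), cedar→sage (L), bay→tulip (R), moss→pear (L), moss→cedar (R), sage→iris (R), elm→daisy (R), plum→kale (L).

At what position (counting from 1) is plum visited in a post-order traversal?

Post-order visits the left subtree, then the right subtree, then the node.
At moss: go left to pear.
  At pear: no left child.
  At pear: go right to bay.
    At bay: no left child.
    At bay: go right to tulip.
      At tulip: go left to plum.
        At plum: go left to kale.
          kale is a leaf — visit kale.
        At plum: no right child.
        Visit plum.
      At tulip: no right child.
      Visit tulip.
    Visit bay.
  Visit pear.
At moss: go right to cedar.
  At cedar: go left to sage.
    At sage: no left child.
    At sage: go right to iris.
      iris is a leaf — visit iris.
    Visit sage.
  At cedar: go right to yew.
    At yew: no left child.
    At yew: go right to elm.
      At elm: no left child.
      At elm: go right to daisy.
        At daisy: no left child.
        At daisy: go right to lime.
          lime is a leaf — visit lime.
        Visit daisy.
      Visit elm.
    Visit yew.
  Visit cedar.
Visit moss.
Full post-order sequence: kale, plum, tulip, bay, pear, iris, sage, lime, daisy, elm, yew, cedar, moss.

2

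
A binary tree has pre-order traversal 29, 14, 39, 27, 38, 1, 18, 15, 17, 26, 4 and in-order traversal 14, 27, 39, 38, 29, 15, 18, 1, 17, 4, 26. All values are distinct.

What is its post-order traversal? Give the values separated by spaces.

The first element of pre-order is the root; it splits in-order into left and right subtrees.
Root 29: left subtree has 4 nodes {14, 27, 39, 38}, right has 6 {15, 18, 1, 17, 4, 26}.
  Root 14: left subtree has 0 nodes { }, right has 3 {27, 39, 38}.
    Root 39: left subtree has 1 node {27}, right has 1 {38}.
  Root 1: left subtree has 2 nodes {15, 18}, right has 3 {17, 4, 26}.
    Root 18: left subtree has 1 node {15}, right has 0 { }.
    Root 17: left subtree has 0 nodes { }, right has 2 {4, 26}.
      Root 26: left subtree has 1 node {4}, right has 0 { }.

27 38 39 14 15 18 4 26 17 1 29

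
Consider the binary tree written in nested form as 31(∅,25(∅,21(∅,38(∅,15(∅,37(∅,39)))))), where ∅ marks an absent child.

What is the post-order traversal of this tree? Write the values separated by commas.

39, 37, 15, 38, 21, 25, 31

Post-order visits the left subtree, then the right subtree, then the node.
At 31: no left child.
At 31: go right to 25.
  At 25: no left child.
  At 25: go right to 21.
    At 21: no left child.
    At 21: go right to 38.
      At 38: no left child.
      At 38: go right to 15.
        At 15: no left child.
        At 15: go right to 37.
          At 37: no left child.
          At 37: go right to 39.
            39 is a leaf — visit 39.
          Visit 37.
        Visit 15.
      Visit 38.
    Visit 21.
  Visit 25.
Visit 31.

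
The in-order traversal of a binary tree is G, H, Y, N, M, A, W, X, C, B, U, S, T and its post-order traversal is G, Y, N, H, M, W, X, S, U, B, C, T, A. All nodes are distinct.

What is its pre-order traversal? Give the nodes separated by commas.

A, M, H, G, N, Y, T, C, X, W, B, U, S

The last element of post-order is the root; it splits in-order into left and right subtrees.
Root A: left subtree has 5 nodes {G, H, Y, N, M}, right has 7 {W, X, C, B, U, S, T}.
  Root M: left subtree has 4 nodes {G, H, Y, N}, right has 0 { }.
    Root H: left subtree has 1 node {G}, right has 2 {Y, N}.
      Root N: left subtree has 1 node {Y}, right has 0 { }.
  Root T: left subtree has 6 nodes {W, X, C, B, U, S}, right has 0 { }.
    Root C: left subtree has 2 nodes {W, X}, right has 3 {B, U, S}.
      Root X: left subtree has 1 node {W}, right has 0 { }.
      Root B: left subtree has 0 nodes { }, right has 2 {U, S}.
        Root U: left subtree has 0 nodes { }, right has 1 {S}.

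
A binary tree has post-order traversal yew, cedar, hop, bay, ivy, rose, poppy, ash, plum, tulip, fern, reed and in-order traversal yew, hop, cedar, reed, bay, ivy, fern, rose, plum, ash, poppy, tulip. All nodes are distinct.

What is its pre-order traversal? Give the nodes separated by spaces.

reed hop yew cedar fern ivy bay tulip plum rose ash poppy

The last element of post-order is the root; it splits in-order into left and right subtrees.
Root reed: left subtree has 3 nodes {yew, hop, cedar}, right has 8 {bay, ivy, fern, rose, plum, ash, poppy, tulip}.
  Root hop: left subtree has 1 node {yew}, right has 1 {cedar}.
  Root fern: left subtree has 2 nodes {bay, ivy}, right has 5 {rose, plum, ash, poppy, tulip}.
    Root ivy: left subtree has 1 node {bay}, right has 0 { }.
    Root tulip: left subtree has 4 nodes {rose, plum, ash, poppy}, right has 0 { }.
      Root plum: left subtree has 1 node {rose}, right has 2 {ash, poppy}.
        Root ash: left subtree has 0 nodes { }, right has 1 {poppy}.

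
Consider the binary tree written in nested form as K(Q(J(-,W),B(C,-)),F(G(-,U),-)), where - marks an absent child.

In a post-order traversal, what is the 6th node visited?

Post-order visits the left subtree, then the right subtree, then the node.
At K: go left to Q.
  At Q: go left to J.
    At J: no left child.
    At J: go right to W.
      W is a leaf — visit W.
    Visit J.
  At Q: go right to B.
    At B: go left to C.
      C is a leaf — visit C.
    At B: no right child.
    Visit B.
  Visit Q.
At K: go right to F.
  At F: go left to G.
    At G: no left child.
    At G: go right to U.
      U is a leaf — visit U.
    Visit G.
  At F: no right child.
  Visit F.
Visit K.
Full post-order sequence: W, J, C, B, Q, U, G, F, K.

U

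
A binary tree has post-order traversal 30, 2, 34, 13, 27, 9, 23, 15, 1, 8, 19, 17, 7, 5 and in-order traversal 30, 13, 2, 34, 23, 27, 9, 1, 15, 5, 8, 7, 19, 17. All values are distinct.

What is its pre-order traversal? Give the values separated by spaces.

5 1 23 13 30 34 2 9 27 15 7 8 17 19

The last element of post-order is the root; it splits in-order into left and right subtrees.
Root 5: left subtree has 9 nodes {30, 13, 2, 34, 23, 27, 9, 1, 15}, right has 4 {8, 7, 19, 17}.
  Root 1: left subtree has 7 nodes {30, 13, 2, 34, 23, 27, 9}, right has 1 {15}.
    Root 23: left subtree has 4 nodes {30, 13, 2, 34}, right has 2 {27, 9}.
      Root 13: left subtree has 1 node {30}, right has 2 {2, 34}.
        Root 34: left subtree has 1 node {2}, right has 0 { }.
      Root 9: left subtree has 1 node {27}, right has 0 { }.
  Root 7: left subtree has 1 node {8}, right has 2 {19, 17}.
    Root 17: left subtree has 1 node {19}, right has 0 { }.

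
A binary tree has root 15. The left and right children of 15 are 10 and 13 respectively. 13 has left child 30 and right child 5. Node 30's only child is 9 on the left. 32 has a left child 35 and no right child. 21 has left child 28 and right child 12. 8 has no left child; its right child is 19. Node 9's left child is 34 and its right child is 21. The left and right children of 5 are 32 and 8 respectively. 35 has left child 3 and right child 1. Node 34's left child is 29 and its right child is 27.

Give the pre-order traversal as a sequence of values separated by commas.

15, 10, 13, 30, 9, 34, 29, 27, 21, 28, 12, 5, 32, 35, 3, 1, 8, 19

Pre-order visits the node, then its left subtree, then its right subtree.
Visit 15.
At 15: go left to 10.
  10 is a leaf — visit 10.
At 15: go right to 13.
  Visit 13.
  At 13: go left to 30.
    Visit 30.
    At 30: go left to 9.
      Visit 9.
      At 9: go left to 34.
        Visit 34.
        At 34: go left to 29.
          29 is a leaf — visit 29.
        At 34: go right to 27.
          27 is a leaf — visit 27.
      At 9: go right to 21.
        Visit 21.
        At 21: go left to 28.
          28 is a leaf — visit 28.
        At 21: go right to 12.
          12 is a leaf — visit 12.
    At 30: no right child.
  At 13: go right to 5.
    Visit 5.
    At 5: go left to 32.
      Visit 32.
      At 32: go left to 35.
        Visit 35.
        At 35: go left to 3.
          3 is a leaf — visit 3.
        At 35: go right to 1.
          1 is a leaf — visit 1.
      At 32: no right child.
    At 5: go right to 8.
      Visit 8.
      At 8: no left child.
      At 8: go right to 19.
        19 is a leaf — visit 19.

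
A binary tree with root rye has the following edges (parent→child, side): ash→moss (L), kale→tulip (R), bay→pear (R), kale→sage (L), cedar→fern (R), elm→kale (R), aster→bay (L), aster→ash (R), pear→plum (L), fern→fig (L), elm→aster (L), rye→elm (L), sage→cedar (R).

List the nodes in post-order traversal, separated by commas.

plum, pear, bay, moss, ash, aster, fig, fern, cedar, sage, tulip, kale, elm, rye

Post-order visits the left subtree, then the right subtree, then the node.
At rye: go left to elm.
  At elm: go left to aster.
    At aster: go left to bay.
      At bay: no left child.
      At bay: go right to pear.
        At pear: go left to plum.
          plum is a leaf — visit plum.
        At pear: no right child.
        Visit pear.
      Visit bay.
    At aster: go right to ash.
      At ash: go left to moss.
        moss is a leaf — visit moss.
      At ash: no right child.
      Visit ash.
    Visit aster.
  At elm: go right to kale.
    At kale: go left to sage.
      At sage: no left child.
      At sage: go right to cedar.
        At cedar: no left child.
        At cedar: go right to fern.
          At fern: go left to fig.
            fig is a leaf — visit fig.
          At fern: no right child.
          Visit fern.
        Visit cedar.
      Visit sage.
    At kale: go right to tulip.
      tulip is a leaf — visit tulip.
    Visit kale.
  Visit elm.
At rye: no right child.
Visit rye.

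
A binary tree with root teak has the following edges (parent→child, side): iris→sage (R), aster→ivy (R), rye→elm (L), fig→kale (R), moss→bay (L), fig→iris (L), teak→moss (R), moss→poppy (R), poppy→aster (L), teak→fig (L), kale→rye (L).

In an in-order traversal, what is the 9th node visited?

In-order visits the left subtree, then the node, then the right subtree.
At teak: go left to fig.
  At fig: go left to iris.
    At iris: no left child.
    Visit iris.
    At iris: go right to sage.
      sage is a leaf — visit sage.
  Visit fig.
  At fig: go right to kale.
    At kale: go left to rye.
      At rye: go left to elm.
        elm is a leaf — visit elm.
      Visit rye.
      At rye: no right child.
    Visit kale.
    At kale: no right child.
Visit teak.
At teak: go right to moss.
  At moss: go left to bay.
    bay is a leaf — visit bay.
  Visit moss.
  At moss: go right to poppy.
    At poppy: go left to aster.
      At aster: no left child.
      Visit aster.
      At aster: go right to ivy.
        ivy is a leaf — visit ivy.
    Visit poppy.
    At poppy: no right child.
Full in-order sequence: iris, sage, fig, elm, rye, kale, teak, bay, moss, aster, ivy, poppy.

moss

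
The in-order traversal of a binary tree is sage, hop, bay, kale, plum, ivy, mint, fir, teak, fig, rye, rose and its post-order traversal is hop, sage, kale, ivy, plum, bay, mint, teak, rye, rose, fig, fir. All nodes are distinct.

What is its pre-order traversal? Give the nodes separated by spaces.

The last element of post-order is the root; it splits in-order into left and right subtrees.
Root fir: left subtree has 7 nodes {sage, hop, bay, kale, plum, ivy, mint}, right has 4 {teak, fig, rye, rose}.
  Root mint: left subtree has 6 nodes {sage, hop, bay, kale, plum, ivy}, right has 0 { }.
    Root bay: left subtree has 2 nodes {sage, hop}, right has 3 {kale, plum, ivy}.
      Root sage: left subtree has 0 nodes { }, right has 1 {hop}.
      Root plum: left subtree has 1 node {kale}, right has 1 {ivy}.
  Root fig: left subtree has 1 node {teak}, right has 2 {rye, rose}.
    Root rose: left subtree has 1 node {rye}, right has 0 { }.

fir mint bay sage hop plum kale ivy fig teak rose rye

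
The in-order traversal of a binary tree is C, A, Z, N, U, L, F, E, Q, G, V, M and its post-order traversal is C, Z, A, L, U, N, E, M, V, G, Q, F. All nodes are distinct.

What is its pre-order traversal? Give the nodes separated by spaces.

F N A C Z U L Q E G V M

The last element of post-order is the root; it splits in-order into left and right subtrees.
Root F: left subtree has 6 nodes {C, A, Z, N, U, L}, right has 5 {E, Q, G, V, M}.
  Root N: left subtree has 3 nodes {C, A, Z}, right has 2 {U, L}.
    Root A: left subtree has 1 node {C}, right has 1 {Z}.
    Root U: left subtree has 0 nodes { }, right has 1 {L}.
  Root Q: left subtree has 1 node {E}, right has 3 {G, V, M}.
    Root G: left subtree has 0 nodes { }, right has 2 {V, M}.
      Root V: left subtree has 0 nodes { }, right has 1 {M}.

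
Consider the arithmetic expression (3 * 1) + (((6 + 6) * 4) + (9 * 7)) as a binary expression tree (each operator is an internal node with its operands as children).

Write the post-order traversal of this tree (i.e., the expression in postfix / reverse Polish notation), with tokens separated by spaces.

Post-order on an expression tree gives postfix notation: for each operator, emit left operand, right operand, then the operator.

3 1 * 6 6 + 4 * 9 7 * + +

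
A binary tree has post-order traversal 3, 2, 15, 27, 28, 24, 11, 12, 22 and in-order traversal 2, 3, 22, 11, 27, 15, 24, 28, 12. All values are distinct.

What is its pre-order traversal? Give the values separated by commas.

The last element of post-order is the root; it splits in-order into left and right subtrees.
Root 22: left subtree has 2 nodes {2, 3}, right has 6 {11, 27, 15, 24, 28, 12}.
  Root 2: left subtree has 0 nodes { }, right has 1 {3}.
  Root 12: left subtree has 5 nodes {11, 27, 15, 24, 28}, right has 0 { }.
    Root 11: left subtree has 0 nodes { }, right has 4 {27, 15, 24, 28}.
      Root 24: left subtree has 2 nodes {27, 15}, right has 1 {28}.
        Root 27: left subtree has 0 nodes { }, right has 1 {15}.

22, 2, 3, 12, 11, 24, 27, 15, 28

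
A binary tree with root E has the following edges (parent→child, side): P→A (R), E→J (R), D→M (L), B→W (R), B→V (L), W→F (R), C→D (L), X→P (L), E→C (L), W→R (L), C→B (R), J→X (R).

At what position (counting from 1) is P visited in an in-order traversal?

11

In-order visits the left subtree, then the node, then the right subtree.
At E: go left to C.
  At C: go left to D.
    At D: go left to M.
      M is a leaf — visit M.
    Visit D.
    At D: no right child.
  Visit C.
  At C: go right to B.
    At B: go left to V.
      V is a leaf — visit V.
    Visit B.
    At B: go right to W.
      At W: go left to R.
        R is a leaf — visit R.
      Visit W.
      At W: go right to F.
        F is a leaf — visit F.
Visit E.
At E: go right to J.
  At J: no left child.
  Visit J.
  At J: go right to X.
    At X: go left to P.
      At P: no left child.
      Visit P.
      At P: go right to A.
        A is a leaf — visit A.
    Visit X.
    At X: no right child.
Full in-order sequence: M, D, C, V, B, R, W, F, E, J, P, A, X.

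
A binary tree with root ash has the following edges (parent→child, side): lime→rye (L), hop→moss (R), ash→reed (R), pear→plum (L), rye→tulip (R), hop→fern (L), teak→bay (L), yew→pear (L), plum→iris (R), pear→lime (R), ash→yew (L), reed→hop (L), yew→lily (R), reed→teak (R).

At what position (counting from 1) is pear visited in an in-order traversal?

3

In-order visits the left subtree, then the node, then the right subtree.
At ash: go left to yew.
  At yew: go left to pear.
    At pear: go left to plum.
      At plum: no left child.
      Visit plum.
      At plum: go right to iris.
        iris is a leaf — visit iris.
    Visit pear.
    At pear: go right to lime.
      At lime: go left to rye.
        At rye: no left child.
        Visit rye.
        At rye: go right to tulip.
          tulip is a leaf — visit tulip.
      Visit lime.
      At lime: no right child.
  Visit yew.
  At yew: go right to lily.
    lily is a leaf — visit lily.
Visit ash.
At ash: go right to reed.
  At reed: go left to hop.
    At hop: go left to fern.
      fern is a leaf — visit fern.
    Visit hop.
    At hop: go right to moss.
      moss is a leaf — visit moss.
  Visit reed.
  At reed: go right to teak.
    At teak: go left to bay.
      bay is a leaf — visit bay.
    Visit teak.
    At teak: no right child.
Full in-order sequence: plum, iris, pear, rye, tulip, lime, yew, lily, ash, fern, hop, moss, reed, bay, teak.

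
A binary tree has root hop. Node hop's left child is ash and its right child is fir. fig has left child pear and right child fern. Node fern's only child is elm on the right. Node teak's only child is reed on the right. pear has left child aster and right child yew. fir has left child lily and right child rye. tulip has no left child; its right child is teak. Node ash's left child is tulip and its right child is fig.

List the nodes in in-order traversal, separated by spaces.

tulip teak reed ash aster pear yew fig fern elm hop lily fir rye

In-order visits the left subtree, then the node, then the right subtree.
At hop: go left to ash.
  At ash: go left to tulip.
    At tulip: no left child.
    Visit tulip.
    At tulip: go right to teak.
      At teak: no left child.
      Visit teak.
      At teak: go right to reed.
        reed is a leaf — visit reed.
  Visit ash.
  At ash: go right to fig.
    At fig: go left to pear.
      At pear: go left to aster.
        aster is a leaf — visit aster.
      Visit pear.
      At pear: go right to yew.
        yew is a leaf — visit yew.
    Visit fig.
    At fig: go right to fern.
      At fern: no left child.
      Visit fern.
      At fern: go right to elm.
        elm is a leaf — visit elm.
Visit hop.
At hop: go right to fir.
  At fir: go left to lily.
    lily is a leaf — visit lily.
  Visit fir.
  At fir: go right to rye.
    rye is a leaf — visit rye.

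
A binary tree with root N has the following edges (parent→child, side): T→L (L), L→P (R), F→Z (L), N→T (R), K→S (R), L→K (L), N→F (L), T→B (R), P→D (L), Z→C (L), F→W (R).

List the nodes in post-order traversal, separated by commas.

Post-order visits the left subtree, then the right subtree, then the node.
At N: go left to F.
  At F: go left to Z.
    At Z: go left to C.
      C is a leaf — visit C.
    At Z: no right child.
    Visit Z.
  At F: go right to W.
    W is a leaf — visit W.
  Visit F.
At N: go right to T.
  At T: go left to L.
    At L: go left to K.
      At K: no left child.
      At K: go right to S.
        S is a leaf — visit S.
      Visit K.
    At L: go right to P.
      At P: go left to D.
        D is a leaf — visit D.
      At P: no right child.
      Visit P.
    Visit L.
  At T: go right to B.
    B is a leaf — visit B.
  Visit T.
Visit N.

C, Z, W, F, S, K, D, P, L, B, T, N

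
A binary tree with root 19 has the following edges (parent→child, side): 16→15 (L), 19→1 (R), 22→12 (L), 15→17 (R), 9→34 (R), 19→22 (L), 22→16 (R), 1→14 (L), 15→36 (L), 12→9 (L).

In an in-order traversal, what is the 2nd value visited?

In-order visits the left subtree, then the node, then the right subtree.
At 19: go left to 22.
  At 22: go left to 12.
    At 12: go left to 9.
      At 9: no left child.
      Visit 9.
      At 9: go right to 34.
        34 is a leaf — visit 34.
    Visit 12.
    At 12: no right child.
  Visit 22.
  At 22: go right to 16.
    At 16: go left to 15.
      At 15: go left to 36.
        36 is a leaf — visit 36.
      Visit 15.
      At 15: go right to 17.
        17 is a leaf — visit 17.
    Visit 16.
    At 16: no right child.
Visit 19.
At 19: go right to 1.
  At 1: go left to 14.
    14 is a leaf — visit 14.
  Visit 1.
  At 1: no right child.
Full in-order sequence: 9, 34, 12, 22, 36, 15, 17, 16, 19, 14, 1.

34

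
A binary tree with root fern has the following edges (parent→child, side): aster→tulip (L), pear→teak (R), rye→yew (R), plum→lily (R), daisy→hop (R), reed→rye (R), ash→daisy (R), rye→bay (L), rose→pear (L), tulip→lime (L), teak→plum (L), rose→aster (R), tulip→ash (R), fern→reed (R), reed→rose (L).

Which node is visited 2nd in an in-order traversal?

In-order visits the left subtree, then the node, then the right subtree.
At fern: no left child.
Visit fern.
At fern: go right to reed.
  At reed: go left to rose.
    At rose: go left to pear.
      At pear: no left child.
      Visit pear.
      At pear: go right to teak.
        At teak: go left to plum.
          At plum: no left child.
          Visit plum.
          At plum: go right to lily.
            lily is a leaf — visit lily.
        Visit teak.
        At teak: no right child.
    Visit rose.
    At rose: go right to aster.
      At aster: go left to tulip.
        At tulip: go left to lime.
          lime is a leaf — visit lime.
        Visit tulip.
        At tulip: go right to ash.
          At ash: no left child.
          Visit ash.
          At ash: go right to daisy.
            At daisy: no left child.
            Visit daisy.
            At daisy: go right to hop.
              hop is a leaf — visit hop.
      Visit aster.
      At aster: no right child.
  Visit reed.
  At reed: go right to rye.
    At rye: go left to bay.
      bay is a leaf — visit bay.
    Visit rye.
    At rye: go right to yew.
      yew is a leaf — visit yew.
Full in-order sequence: fern, pear, plum, lily, teak, rose, lime, tulip, ash, daisy, hop, aster, reed, bay, rye, yew.

pear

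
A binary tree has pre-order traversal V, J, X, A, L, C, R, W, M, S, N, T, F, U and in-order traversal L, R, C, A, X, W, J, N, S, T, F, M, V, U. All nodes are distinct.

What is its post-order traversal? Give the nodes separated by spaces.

The first element of pre-order is the root; it splits in-order into left and right subtrees.
Root V: left subtree has 12 nodes {L, R, C, A, X, W, J, N, S, T, F, M}, right has 1 {U}.
  Root J: left subtree has 6 nodes {L, R, C, A, X, W}, right has 5 {N, S, T, F, M}.
    Root X: left subtree has 4 nodes {L, R, C, A}, right has 1 {W}.
      Root A: left subtree has 3 nodes {L, R, C}, right has 0 { }.
        Root L: left subtree has 0 nodes { }, right has 2 {R, C}.
          Root C: left subtree has 1 node {R}, right has 0 { }.
    Root M: left subtree has 4 nodes {N, S, T, F}, right has 0 { }.
      Root S: left subtree has 1 node {N}, right has 2 {T, F}.
        Root T: left subtree has 0 nodes { }, right has 1 {F}.

R C L A W X N F T S M J U V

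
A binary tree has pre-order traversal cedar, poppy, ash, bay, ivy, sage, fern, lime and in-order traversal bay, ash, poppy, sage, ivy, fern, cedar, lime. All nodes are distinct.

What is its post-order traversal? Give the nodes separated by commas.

bay, ash, sage, fern, ivy, poppy, lime, cedar

The first element of pre-order is the root; it splits in-order into left and right subtrees.
Root cedar: left subtree has 6 nodes {bay, ash, poppy, sage, ivy, fern}, right has 1 {lime}.
  Root poppy: left subtree has 2 nodes {bay, ash}, right has 3 {sage, ivy, fern}.
    Root ash: left subtree has 1 node {bay}, right has 0 { }.
    Root ivy: left subtree has 1 node {sage}, right has 1 {fern}.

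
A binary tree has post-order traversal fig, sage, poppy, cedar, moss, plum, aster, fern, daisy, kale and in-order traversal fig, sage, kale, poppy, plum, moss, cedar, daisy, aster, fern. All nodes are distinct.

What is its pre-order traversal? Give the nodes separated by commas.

The last element of post-order is the root; it splits in-order into left and right subtrees.
Root kale: left subtree has 2 nodes {fig, sage}, right has 7 {poppy, plum, moss, cedar, daisy, aster, fern}.
  Root sage: left subtree has 1 node {fig}, right has 0 { }.
  Root daisy: left subtree has 4 nodes {poppy, plum, moss, cedar}, right has 2 {aster, fern}.
    Root plum: left subtree has 1 node {poppy}, right has 2 {moss, cedar}.
      Root moss: left subtree has 0 nodes { }, right has 1 {cedar}.
    Root fern: left subtree has 1 node {aster}, right has 0 { }.

kale, sage, fig, daisy, plum, poppy, moss, cedar, fern, aster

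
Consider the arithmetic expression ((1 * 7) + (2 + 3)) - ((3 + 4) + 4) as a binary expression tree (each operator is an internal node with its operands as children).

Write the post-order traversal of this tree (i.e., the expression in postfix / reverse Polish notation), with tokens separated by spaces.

Post-order on an expression tree gives postfix notation: for each operator, emit left operand, right operand, then the operator.

1 7 * 2 3 + + 3 4 + 4 + -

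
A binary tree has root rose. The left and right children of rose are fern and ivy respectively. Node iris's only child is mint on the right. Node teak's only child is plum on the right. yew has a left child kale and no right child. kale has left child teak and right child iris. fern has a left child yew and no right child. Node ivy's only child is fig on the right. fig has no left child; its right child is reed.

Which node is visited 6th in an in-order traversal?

In-order visits the left subtree, then the node, then the right subtree.
At rose: go left to fern.
  At fern: go left to yew.
    At yew: go left to kale.
      At kale: go left to teak.
        At teak: no left child.
        Visit teak.
        At teak: go right to plum.
          plum is a leaf — visit plum.
      Visit kale.
      At kale: go right to iris.
        At iris: no left child.
        Visit iris.
        At iris: go right to mint.
          mint is a leaf — visit mint.
    Visit yew.
    At yew: no right child.
  Visit fern.
  At fern: no right child.
Visit rose.
At rose: go right to ivy.
  At ivy: no left child.
  Visit ivy.
  At ivy: go right to fig.
    At fig: no left child.
    Visit fig.
    At fig: go right to reed.
      reed is a leaf — visit reed.
Full in-order sequence: teak, plum, kale, iris, mint, yew, fern, rose, ivy, fig, reed.

yew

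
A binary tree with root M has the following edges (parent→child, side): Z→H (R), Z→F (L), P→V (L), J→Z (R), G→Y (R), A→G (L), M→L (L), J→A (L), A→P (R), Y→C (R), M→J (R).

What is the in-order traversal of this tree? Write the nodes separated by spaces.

L M G Y C A V P J F Z H

In-order visits the left subtree, then the node, then the right subtree.
At M: go left to L.
  L is a leaf — visit L.
Visit M.
At M: go right to J.
  At J: go left to A.
    At A: go left to G.
      At G: no left child.
      Visit G.
      At G: go right to Y.
        At Y: no left child.
        Visit Y.
        At Y: go right to C.
          C is a leaf — visit C.
    Visit A.
    At A: go right to P.
      At P: go left to V.
        V is a leaf — visit V.
      Visit P.
      At P: no right child.
  Visit J.
  At J: go right to Z.
    At Z: go left to F.
      F is a leaf — visit F.
    Visit Z.
    At Z: go right to H.
      H is a leaf — visit H.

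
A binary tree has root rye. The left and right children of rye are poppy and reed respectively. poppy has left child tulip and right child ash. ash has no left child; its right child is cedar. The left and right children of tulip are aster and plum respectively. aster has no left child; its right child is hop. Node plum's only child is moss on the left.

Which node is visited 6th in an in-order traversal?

In-order visits the left subtree, then the node, then the right subtree.
At rye: go left to poppy.
  At poppy: go left to tulip.
    At tulip: go left to aster.
      At aster: no left child.
      Visit aster.
      At aster: go right to hop.
        hop is a leaf — visit hop.
    Visit tulip.
    At tulip: go right to plum.
      At plum: go left to moss.
        moss is a leaf — visit moss.
      Visit plum.
      At plum: no right child.
  Visit poppy.
  At poppy: go right to ash.
    At ash: no left child.
    Visit ash.
    At ash: go right to cedar.
      cedar is a leaf — visit cedar.
Visit rye.
At rye: go right to reed.
  reed is a leaf — visit reed.
Full in-order sequence: aster, hop, tulip, moss, plum, poppy, ash, cedar, rye, reed.

poppy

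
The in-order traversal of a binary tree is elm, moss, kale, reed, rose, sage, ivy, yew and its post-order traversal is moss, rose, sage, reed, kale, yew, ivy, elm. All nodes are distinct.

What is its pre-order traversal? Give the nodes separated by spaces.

The last element of post-order is the root; it splits in-order into left and right subtrees.
Root elm: left subtree has 0 nodes { }, right has 7 {moss, kale, reed, rose, sage, ivy, yew}.
  Root ivy: left subtree has 5 nodes {moss, kale, reed, rose, sage}, right has 1 {yew}.
    Root kale: left subtree has 1 node {moss}, right has 3 {reed, rose, sage}.
      Root reed: left subtree has 0 nodes { }, right has 2 {rose, sage}.
        Root sage: left subtree has 1 node {rose}, right has 0 { }.

elm ivy kale moss reed sage rose yew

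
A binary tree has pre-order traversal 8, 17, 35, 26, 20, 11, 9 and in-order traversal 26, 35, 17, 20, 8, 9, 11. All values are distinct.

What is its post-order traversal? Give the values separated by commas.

The first element of pre-order is the root; it splits in-order into left and right subtrees.
Root 8: left subtree has 4 nodes {26, 35, 17, 20}, right has 2 {9, 11}.
  Root 17: left subtree has 2 nodes {26, 35}, right has 1 {20}.
    Root 35: left subtree has 1 node {26}, right has 0 { }.
  Root 11: left subtree has 1 node {9}, right has 0 { }.

26, 35, 20, 17, 9, 11, 8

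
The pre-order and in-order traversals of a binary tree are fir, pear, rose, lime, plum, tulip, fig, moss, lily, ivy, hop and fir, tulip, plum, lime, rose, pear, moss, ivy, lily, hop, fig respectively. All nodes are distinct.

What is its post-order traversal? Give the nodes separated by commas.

tulip, plum, lime, rose, ivy, hop, lily, moss, fig, pear, fir

The first element of pre-order is the root; it splits in-order into left and right subtrees.
Root fir: left subtree has 0 nodes { }, right has 10 {tulip, plum, lime, rose, pear, moss, ivy, lily, hop, fig}.
  Root pear: left subtree has 4 nodes {tulip, plum, lime, rose}, right has 5 {moss, ivy, lily, hop, fig}.
    Root rose: left subtree has 3 nodes {tulip, plum, lime}, right has 0 { }.
      Root lime: left subtree has 2 nodes {tulip, plum}, right has 0 { }.
        Root plum: left subtree has 1 node {tulip}, right has 0 { }.
    Root fig: left subtree has 4 nodes {moss, ivy, lily, hop}, right has 0 { }.
      Root moss: left subtree has 0 nodes { }, right has 3 {ivy, lily, hop}.
        Root lily: left subtree has 1 node {ivy}, right has 1 {hop}.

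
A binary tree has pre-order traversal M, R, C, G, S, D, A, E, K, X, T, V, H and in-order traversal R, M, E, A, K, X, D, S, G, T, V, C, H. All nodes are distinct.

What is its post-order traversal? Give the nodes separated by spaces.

The first element of pre-order is the root; it splits in-order into left and right subtrees.
Root M: left subtree has 1 node {R}, right has 11 {E, A, K, X, D, S, G, T, V, C, H}.
  Root C: left subtree has 9 nodes {E, A, K, X, D, S, G, T, V}, right has 1 {H}.
    Root G: left subtree has 6 nodes {E, A, K, X, D, S}, right has 2 {T, V}.
      Root S: left subtree has 5 nodes {E, A, K, X, D}, right has 0 { }.
        Root D: left subtree has 4 nodes {E, A, K, X}, right has 0 { }.
          Root A: left subtree has 1 node {E}, right has 2 {K, X}.
            Root K: left subtree has 0 nodes { }, right has 1 {X}.
      Root T: left subtree has 0 nodes { }, right has 1 {V}.

R E X K A D S V T G H C M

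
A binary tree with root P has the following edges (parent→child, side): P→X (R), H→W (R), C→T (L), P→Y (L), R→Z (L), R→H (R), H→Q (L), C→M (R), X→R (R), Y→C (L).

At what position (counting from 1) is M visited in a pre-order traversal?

Pre-order visits the node, then its left subtree, then its right subtree.
Visit P.
At P: go left to Y.
  Visit Y.
  At Y: go left to C.
    Visit C.
    At C: go left to T.
      T is a leaf — visit T.
    At C: go right to M.
      M is a leaf — visit M.
  At Y: no right child.
At P: go right to X.
  Visit X.
  At X: no left child.
  At X: go right to R.
    Visit R.
    At R: go left to Z.
      Z is a leaf — visit Z.
    At R: go right to H.
      Visit H.
      At H: go left to Q.
        Q is a leaf — visit Q.
      At H: go right to W.
        W is a leaf — visit W.
Full pre-order sequence: P, Y, C, T, M, X, R, Z, H, Q, W.

5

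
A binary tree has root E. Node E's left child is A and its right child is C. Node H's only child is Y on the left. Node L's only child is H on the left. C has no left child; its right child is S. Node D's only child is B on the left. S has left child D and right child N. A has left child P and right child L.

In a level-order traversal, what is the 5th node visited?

Level-order visits nodes level by level from the root, left to right within each level.
Level 0: E
Level 1: A, C
Level 2: P, L, S
Level 3: H, D, N
Level 4: Y, B
Full level-order sequence: E, A, C, P, L, S, H, D, N, Y, B.

L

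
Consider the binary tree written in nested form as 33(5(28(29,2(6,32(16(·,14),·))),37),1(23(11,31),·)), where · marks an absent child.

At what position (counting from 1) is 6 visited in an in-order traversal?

In-order visits the left subtree, then the node, then the right subtree.
At 33: go left to 5.
  At 5: go left to 28.
    At 28: go left to 29.
      29 is a leaf — visit 29.
    Visit 28.
    At 28: go right to 2.
      At 2: go left to 6.
        6 is a leaf — visit 6.
      Visit 2.
      At 2: go right to 32.
        At 32: go left to 16.
          At 16: no left child.
          Visit 16.
          At 16: go right to 14.
            14 is a leaf — visit 14.
        Visit 32.
        At 32: no right child.
  Visit 5.
  At 5: go right to 37.
    37 is a leaf — visit 37.
Visit 33.
At 33: go right to 1.
  At 1: go left to 23.
    At 23: go left to 11.
      11 is a leaf — visit 11.
    Visit 23.
    At 23: go right to 31.
      31 is a leaf — visit 31.
  Visit 1.
  At 1: no right child.
Full in-order sequence: 29, 28, 6, 2, 16, 14, 32, 5, 37, 33, 11, 23, 31, 1.

3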